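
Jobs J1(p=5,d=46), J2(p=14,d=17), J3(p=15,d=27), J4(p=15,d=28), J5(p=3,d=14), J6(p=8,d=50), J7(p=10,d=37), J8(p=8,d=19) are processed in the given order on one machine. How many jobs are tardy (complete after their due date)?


Completion vs due date:
  J1: C=5, d=46 → on time
  J2: C=19, d=17 → TARDY
  J3: C=34, d=27 → TARDY
  J4: C=49, d=28 → TARDY
  J5: C=52, d=14 → TARDY
  J6: C=60, d=50 → TARDY
  J7: C=70, d=37 → TARDY
  J8: C=78, d=19 → TARDY
Tardy jobs: J2, J3, J4, J5, J6, J7, J8
Count = 7


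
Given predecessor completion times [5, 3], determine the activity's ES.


ES = max of all predecessor completion times
Predecessors: [5, 3]
ES = max(5, 3)
= 5


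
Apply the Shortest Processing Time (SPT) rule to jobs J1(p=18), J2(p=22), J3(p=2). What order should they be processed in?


SPT: sort by shortest processing time
  J3: p=2
  J1: p=18
  J2: p=22
Order: J3 → J1 → J2


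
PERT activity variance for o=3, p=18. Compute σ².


σ² = ((p - o) / 6)² = (p - o)² / 36
= (18 - 3)² / 36
= 15² / 36
= 225 / 36
= 6.2500


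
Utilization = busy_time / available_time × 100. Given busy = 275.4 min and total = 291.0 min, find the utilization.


Utilization = busy / total × 100
= 275.4 / 291.0 × 100
= 94.6%


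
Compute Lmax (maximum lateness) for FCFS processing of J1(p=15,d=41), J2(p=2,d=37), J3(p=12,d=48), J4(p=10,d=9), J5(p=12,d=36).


Lateness per job (L = C - d):
  J1: C=15, d=41, L=-26
  J2: C=17, d=37, L=-20
  J3: C=29, d=48, L=-19
  J4: C=39, d=9, L=30
  J5: C=51, d=36, L=15
Lmax = max(-26, -20, -19, 30, 15)
= 30


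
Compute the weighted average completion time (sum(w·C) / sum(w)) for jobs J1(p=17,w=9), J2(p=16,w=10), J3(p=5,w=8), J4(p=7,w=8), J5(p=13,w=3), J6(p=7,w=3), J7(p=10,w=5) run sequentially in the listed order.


Completion times:
  J1: C=17, w×C=9×17=153
  J2: C=33, w×C=10×33=330
  J3: C=38, w×C=8×38=304
  J4: C=45, w×C=8×45=360
  J5: C=58, w×C=3×58=174
  J6: C=65, w×C=3×65=195
  J7: C=75, w×C=5×75=375
Sum w×C = 1891
Sum w = 46
Weighted avg = 1891/46
= 41.11


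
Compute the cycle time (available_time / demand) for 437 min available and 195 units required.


Cycle time = available time / demand
= 437 / 195
= 2.24 min/unit


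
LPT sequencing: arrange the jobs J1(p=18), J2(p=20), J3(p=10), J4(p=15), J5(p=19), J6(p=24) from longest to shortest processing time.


LPT: sort by longest processing time first
  J6: p=24
  J2: p=20
  J5: p=19
  J1: p=18
  J4: p=15
  J3: p=10
Order: J6 → J2 → J5 → J1 → J4 → J3


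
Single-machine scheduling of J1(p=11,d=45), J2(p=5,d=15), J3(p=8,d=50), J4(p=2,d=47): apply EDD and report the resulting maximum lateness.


EDD order: J2 → J1 → J4 → J3
Completion and lateness:
  J2: C=5, d=15, L=5-15=-10
  J1: C=16, d=45, L=16-45=-29
  J4: C=18, d=47, L=18-47=-29
  J3: C=26, d=50, L=26-50=-24
Lmax = max(-10, -29, -29, -24)
= -10


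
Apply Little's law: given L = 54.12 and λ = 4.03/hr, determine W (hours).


Little's law: L = λW → W = L / λ
= 54.12 / 4.03
= 13.43 hours


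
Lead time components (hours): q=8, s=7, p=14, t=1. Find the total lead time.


Lead time = queue + setup + processing + transit
= 8 + 7 + 14 + 1
= 30 hours


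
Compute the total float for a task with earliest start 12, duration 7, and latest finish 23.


EF = ES + duration = 12 + 7 = 19
LS = LF - duration = 23 - 7 = 16
Total Float = LF - EF = 23 - 19
(or LS - ES = 16 - 12)
= 4


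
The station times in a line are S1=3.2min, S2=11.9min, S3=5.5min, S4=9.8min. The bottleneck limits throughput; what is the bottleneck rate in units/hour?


Bottleneck = longest station time
Station times: [3.2, 11.9, 5.5, 9.8]
Max = 11.9 min
Rate = 60 / 11.9
= 5.04 units/hour (bottleneck: 11.9min)


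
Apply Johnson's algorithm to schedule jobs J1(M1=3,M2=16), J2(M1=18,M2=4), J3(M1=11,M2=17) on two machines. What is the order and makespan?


Johnson's rule:
Group 1 (M1≤M2, sort by M1): ['J1', 'J3']
Group 2 (M1>M2, sort desc M2): ['J2']
Sequence: J1 → J3 → J2
Makespan calculation:
  J1: M1 done=3, M2 done=19
  J3: M1 done=14, M2 done=36
  J2: M1 done=32, M2 done=40
= Sequence: J1 → J3 → J2, Makespan: 40


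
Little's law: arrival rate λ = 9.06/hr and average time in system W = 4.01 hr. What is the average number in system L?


Little's law: L = λ × W
= 9.06 × 4.01
= 36.33


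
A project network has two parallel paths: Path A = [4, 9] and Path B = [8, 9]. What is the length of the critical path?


Path A: 4 + 9 = 13
Path B: 8 + 9 = 17
Critical path = longest = max(13, 17)
= 17 (Path B)


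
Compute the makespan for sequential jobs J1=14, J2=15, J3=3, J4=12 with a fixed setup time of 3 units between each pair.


Makespan = Σ processing + (n-1) × setup
= (14 + 15 + 3 + 12) + (4-1)×3
= 44 + 9
= 53 time units


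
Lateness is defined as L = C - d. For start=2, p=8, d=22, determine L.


Completion = 2 + 8 = 10
Lateness = C - d = 10 - 22
= -12


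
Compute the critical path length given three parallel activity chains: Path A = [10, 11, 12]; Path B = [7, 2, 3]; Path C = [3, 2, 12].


Path A: 10 + 11 + 12 = 33
Path B: 7 + 2 + 3 = 12
Path C: 3 + 2 + 12 = 17
Critical path = longest = max(33, 12, 17)
= 33 (Path A)


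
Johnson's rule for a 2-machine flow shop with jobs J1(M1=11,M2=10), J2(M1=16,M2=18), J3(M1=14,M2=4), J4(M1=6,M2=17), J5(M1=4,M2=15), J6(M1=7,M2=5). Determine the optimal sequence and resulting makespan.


Johnson's rule:
Group 1 (M1≤M2, sort by M1): ['J5', 'J4', 'J2']
Group 2 (M1>M2, sort desc M2): ['J1', 'J6', 'J3']
Sequence: J5 → J4 → J2 → J1 → J6 → J3
Makespan calculation:
  J5: M1 done=4, M2 done=19
  J4: M1 done=10, M2 done=36
  J2: M1 done=26, M2 done=54
  J1: M1 done=37, M2 done=64
  J6: M1 done=44, M2 done=69
  J3: M1 done=58, M2 done=73
= Sequence: J5 → J4 → J2 → J1 → J6 → J3, Makespan: 73


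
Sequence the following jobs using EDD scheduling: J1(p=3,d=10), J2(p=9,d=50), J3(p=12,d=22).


EDD: sort by earliest due date
  J1: d=10, p=3
  J3: d=22, p=12
  J2: d=50, p=9
Order: J1 → J3 → J2


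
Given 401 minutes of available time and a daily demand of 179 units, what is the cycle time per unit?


Cycle time = available time / demand
= 401 / 179
= 2.24 min/unit


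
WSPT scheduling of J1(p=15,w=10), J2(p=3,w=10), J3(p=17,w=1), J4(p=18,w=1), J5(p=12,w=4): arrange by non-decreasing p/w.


WSPT (Smith's rule): sort by p/w ascending
  J2: p/w = 3/10 = 0.300
  J1: p/w = 15/10 = 1.500
  J5: p/w = 12/4 = 3.000
  J3: p/w = 17/1 = 17.000
  J4: p/w = 18/1 = 18.000
Order: J2 → J1 → J5 → J3 → J4


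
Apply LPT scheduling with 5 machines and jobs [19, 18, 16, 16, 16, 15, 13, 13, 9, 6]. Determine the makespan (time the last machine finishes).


Jobs (LPT sorted): [19, 18, 16, 16, 16, 15, 13, 13, 9, 6]
Machines: 5
  J=19 → Machine 1 (load: 0+19=19)
  J=18 → Machine 2 (load: 0+18=18)
  J=16 → Machine 3 (load: 0+16=16)
  J=16 → Machine 4 (load: 0+16=16)
  J=16 → Machine 5 (load: 0+16=16)
  J=15 → Machine 3 (load: 16+15=31)
  J=13 → Machine 4 (load: 16+13=29)
  J=13 → Machine 5 (load: 16+13=29)
  J=9 → Machine 2 (load: 18+9=27)
  J=6 → Machine 1 (load: 19+6=25)
Machine loads: [25, 27, 31, 29, 29]
Makespan = max = 31 time units


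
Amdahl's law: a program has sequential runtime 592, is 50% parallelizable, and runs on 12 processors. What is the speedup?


Amdahl's law: T_p = T × ((1-p) + p/N)
= 592 × ((1-0.5) + 0.5/12)
= 592 × (0.50 + 0.0417)
= 592 × 0.5417
= 320.67
Speedup = 592/320.67
= 1.85×


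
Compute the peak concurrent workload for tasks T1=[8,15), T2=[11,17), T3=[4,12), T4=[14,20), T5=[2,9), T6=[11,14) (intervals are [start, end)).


Check each time point for overlaps:
  t=11: 4 tasks active (T1, T2, T3, T6)
Max concurrent = 4


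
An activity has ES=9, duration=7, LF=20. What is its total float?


EF = ES + duration = 9 + 7 = 16
LS = LF - duration = 20 - 7 = 13
Total Float = LF - EF = 20 - 16
(or LS - ES = 13 - 9)
= 4


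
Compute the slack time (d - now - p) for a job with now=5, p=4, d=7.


Slack = due - current_time - processing
= 7 - 5 - 4
= -2


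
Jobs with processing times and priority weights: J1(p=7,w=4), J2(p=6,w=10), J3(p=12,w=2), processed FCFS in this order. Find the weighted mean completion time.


Completion times:
  J1: C=7, w×C=4×7=28
  J2: C=13, w×C=10×13=130
  J3: C=25, w×C=2×25=50
Sum w×C = 208
Sum w = 16
Weighted avg = 208/16
= 13.00


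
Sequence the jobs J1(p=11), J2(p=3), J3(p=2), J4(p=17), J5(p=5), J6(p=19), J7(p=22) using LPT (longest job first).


LPT: sort by longest processing time first
  J7: p=22
  J6: p=19
  J4: p=17
  J1: p=11
  J5: p=5
  J2: p=3
  J3: p=2
Order: J7 → J6 → J4 → J1 → J5 → J2 → J3


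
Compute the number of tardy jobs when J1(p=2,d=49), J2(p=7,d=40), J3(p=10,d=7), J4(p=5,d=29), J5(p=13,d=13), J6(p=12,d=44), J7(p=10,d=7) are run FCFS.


Completion vs due date:
  J1: C=2, d=49 → on time
  J2: C=9, d=40 → on time
  J3: C=19, d=7 → TARDY
  J4: C=24, d=29 → on time
  J5: C=37, d=13 → TARDY
  J6: C=49, d=44 → TARDY
  J7: C=59, d=7 → TARDY
Tardy jobs: J3, J5, J6, J7
Count = 4


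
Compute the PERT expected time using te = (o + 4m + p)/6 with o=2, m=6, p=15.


te = (o + 4m + p) / 6
= (2 + 4×6 + 15) / 6
= (2 + 24 + 15) / 6
= 41 / 6
= 6.83


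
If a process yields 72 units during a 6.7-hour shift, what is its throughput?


Throughput = units / time
= 72 / 6.7
= 10.7 units/hour


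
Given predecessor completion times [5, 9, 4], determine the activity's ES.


ES = max of all predecessor completion times
Predecessors: [5, 9, 4]
ES = max(5, 9, 4)
= 9


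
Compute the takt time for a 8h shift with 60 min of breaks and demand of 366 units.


Available = 8×60 - 60 = 420 min
Takt time = 420 / 366
= 1.15 min/unit


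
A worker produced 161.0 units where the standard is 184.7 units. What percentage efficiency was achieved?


Efficiency = (actual / standard) × 100
= (161.0 / 184.7) × 100
= 87.2%


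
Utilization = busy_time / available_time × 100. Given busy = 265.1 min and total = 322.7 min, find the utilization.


Utilization = busy / total × 100
= 265.1 / 322.7 × 100
= 82.2%


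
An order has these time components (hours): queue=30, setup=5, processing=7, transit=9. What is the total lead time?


Lead time = queue + setup + processing + transit
= 30 + 5 + 7 + 9
= 51 hours


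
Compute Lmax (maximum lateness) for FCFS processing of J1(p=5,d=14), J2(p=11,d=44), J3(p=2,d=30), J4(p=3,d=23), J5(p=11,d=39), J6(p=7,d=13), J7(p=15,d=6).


Lateness per job (L = C - d):
  J1: C=5, d=14, L=-9
  J2: C=16, d=44, L=-28
  J3: C=18, d=30, L=-12
  J4: C=21, d=23, L=-2
  J5: C=32, d=39, L=-7
  J6: C=39, d=13, L=26
  J7: C=54, d=6, L=48
Lmax = max(-9, -28, -12, -2, -7, 26, 48)
= 48


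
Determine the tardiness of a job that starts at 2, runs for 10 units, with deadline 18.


Completion = start + processing = 2 + 10 = 12
Tardiness = max(0, C - d) = max(0, 12 - 18)
= max(0, -6)
= 0


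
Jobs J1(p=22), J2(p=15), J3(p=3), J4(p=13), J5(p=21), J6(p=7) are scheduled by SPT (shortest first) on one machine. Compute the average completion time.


SPT order: J3 → J6 → J4 → J2 → J5 → J1
Completion times:
  J3: C=3
  J6: C=10
  J4: C=23
  J2: C=38
  J5: C=59
  J1: C=81
Sum = 214, n = 6
Mean flow = 214/6
= 35.67


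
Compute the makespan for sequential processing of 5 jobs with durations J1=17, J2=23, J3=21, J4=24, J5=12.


Sequential makespan: sum all processing times
= 17 + 23 + 21 + 24 + 12
= 97 time units


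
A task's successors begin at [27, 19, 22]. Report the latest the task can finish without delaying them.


LF = min of all successor start times
Successors start at: [27, 19, 22]
LF = min(27, 19, 22)
= 19


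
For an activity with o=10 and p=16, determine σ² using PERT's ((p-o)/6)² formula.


σ² = ((p - o) / 6)² = (p - o)² / 36
= (16 - 10)² / 36
= 6² / 36
= 36 / 36
= 1.0000


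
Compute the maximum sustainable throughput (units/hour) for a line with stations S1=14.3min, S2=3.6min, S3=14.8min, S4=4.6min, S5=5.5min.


Bottleneck = longest station time
Station times: [14.3, 3.6, 14.8, 4.6, 5.5]
Max = 14.8 min
Rate = 60 / 14.8
= 4.05 units/hour (bottleneck: 14.8min)


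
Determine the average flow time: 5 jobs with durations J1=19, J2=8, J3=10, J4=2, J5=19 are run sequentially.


Completion times:
  J1: completes at 19
  J2: completes at 27
  J3: completes at 37
  J4: completes at 39
  J5: completes at 58
Sum = 180
Average = 180/5
= 36.00


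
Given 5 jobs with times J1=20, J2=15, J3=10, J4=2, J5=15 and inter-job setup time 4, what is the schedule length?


Makespan = Σ processing + (n-1) × setup
= (20 + 15 + 10 + 2 + 15) + (5-1)×4
= 62 + 16
= 78 time units


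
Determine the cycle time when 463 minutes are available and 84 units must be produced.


Cycle time = available time / demand
= 463 / 84
= 5.51 min/unit


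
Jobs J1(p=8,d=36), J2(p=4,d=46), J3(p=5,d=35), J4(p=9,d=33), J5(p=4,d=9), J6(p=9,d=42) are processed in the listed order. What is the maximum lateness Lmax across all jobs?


Lateness per job (L = C - d):
  J1: C=8, d=36, L=-28
  J2: C=12, d=46, L=-34
  J3: C=17, d=35, L=-18
  J4: C=26, d=33, L=-7
  J5: C=30, d=9, L=21
  J6: C=39, d=42, L=-3
Lmax = max(-28, -34, -18, -7, 21, -3)
= 21


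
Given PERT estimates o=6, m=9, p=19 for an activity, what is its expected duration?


te = (o + 4m + p) / 6
= (6 + 4×9 + 19) / 6
= (6 + 36 + 19) / 6
= 61 / 6
= 10.17


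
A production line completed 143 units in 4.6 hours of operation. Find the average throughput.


Throughput = units / time
= 143 / 4.6
= 31.1 units/hour


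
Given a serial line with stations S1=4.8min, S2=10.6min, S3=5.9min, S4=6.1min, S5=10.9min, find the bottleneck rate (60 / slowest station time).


Bottleneck = longest station time
Station times: [4.8, 10.6, 5.9, 6.1, 10.9]
Max = 10.9 min
Rate = 60 / 10.9
= 5.50 units/hour (bottleneck: 10.9min)


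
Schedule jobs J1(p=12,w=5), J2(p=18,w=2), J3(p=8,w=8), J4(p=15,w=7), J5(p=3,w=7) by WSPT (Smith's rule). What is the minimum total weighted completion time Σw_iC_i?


WSPT order (by p/w): J5 → J3 → J4 → J1 → J2
  J5: C=3, w·C=7×3=21
  J3: C=11, w·C=8×11=88
  J4: C=26, w·C=7×26=182
  J1: C=38, w·C=5×38=190
  J2: C=56, w·C=2×56=112
Σ w·C = 593
= 593


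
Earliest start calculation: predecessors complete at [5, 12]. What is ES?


ES = max of all predecessor completion times
Predecessors: [5, 12]
ES = max(5, 12)
= 12


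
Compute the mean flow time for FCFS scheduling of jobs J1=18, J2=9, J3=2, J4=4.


Completion times:
  J1: completes at 18
  J2: completes at 27
  J3: completes at 29
  J4: completes at 33
Sum = 107
Average = 107/4
= 26.75


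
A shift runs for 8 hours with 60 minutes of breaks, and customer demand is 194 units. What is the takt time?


Available = 8×60 - 60 = 420 min
Takt time = 420 / 194
= 2.16 min/unit


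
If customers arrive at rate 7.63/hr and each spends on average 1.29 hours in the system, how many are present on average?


Little's law: L = λ × W
= 7.63 × 1.29
= 9.84


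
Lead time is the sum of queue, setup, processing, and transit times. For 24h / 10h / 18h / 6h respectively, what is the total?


Lead time = queue + setup + processing + transit
= 24 + 10 + 18 + 6
= 58 hours


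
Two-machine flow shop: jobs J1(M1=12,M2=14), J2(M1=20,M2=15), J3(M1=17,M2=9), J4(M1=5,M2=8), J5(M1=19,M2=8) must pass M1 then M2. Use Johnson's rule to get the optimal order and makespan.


Johnson's rule:
Group 1 (M1≤M2, sort by M1): ['J4', 'J1']
Group 2 (M1>M2, sort desc M2): ['J2', 'J3', 'J5']
Sequence: J4 → J1 → J2 → J3 → J5
Makespan calculation:
  J4: M1 done=5, M2 done=13
  J1: M1 done=17, M2 done=31
  J2: M1 done=37, M2 done=52
  J3: M1 done=54, M2 done=63
  J5: M1 done=73, M2 done=81
= Sequence: J4 → J1 → J2 → J3 → J5, Makespan: 81


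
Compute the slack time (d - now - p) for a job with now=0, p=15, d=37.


Slack = due - current_time - processing
= 37 - 0 - 15
= 22


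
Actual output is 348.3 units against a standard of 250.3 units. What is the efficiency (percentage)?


Efficiency = (actual / standard) × 100
= (348.3 / 250.3) × 100
= 139.2%


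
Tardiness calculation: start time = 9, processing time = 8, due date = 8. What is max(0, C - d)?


Completion = start + processing = 9 + 8 = 17
Tardiness = max(0, C - d) = max(0, 17 - 8)
= max(0, 9)
= 9


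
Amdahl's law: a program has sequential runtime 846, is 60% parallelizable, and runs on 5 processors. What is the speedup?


Amdahl's law: T_p = T × ((1-p) + p/N)
= 846 × ((1-0.6) + 0.6/5)
= 846 × (0.40 + 0.1200)
= 846 × 0.5200
= 439.92
Speedup = 846/439.92
= 1.92×


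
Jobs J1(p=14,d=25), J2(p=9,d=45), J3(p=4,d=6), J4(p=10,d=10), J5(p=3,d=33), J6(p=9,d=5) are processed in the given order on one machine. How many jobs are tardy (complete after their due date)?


Completion vs due date:
  J1: C=14, d=25 → on time
  J2: C=23, d=45 → on time
  J3: C=27, d=6 → TARDY
  J4: C=37, d=10 → TARDY
  J5: C=40, d=33 → TARDY
  J6: C=49, d=5 → TARDY
Tardy jobs: J3, J4, J5, J6
Count = 4


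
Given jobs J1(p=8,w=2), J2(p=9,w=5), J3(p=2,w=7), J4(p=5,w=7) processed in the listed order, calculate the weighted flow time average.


Completion times:
  J1: C=8, w×C=2×8=16
  J2: C=17, w×C=5×17=85
  J3: C=19, w×C=7×19=133
  J4: C=24, w×C=7×24=168
Sum w×C = 402
Sum w = 21
Weighted avg = 402/21
= 19.14


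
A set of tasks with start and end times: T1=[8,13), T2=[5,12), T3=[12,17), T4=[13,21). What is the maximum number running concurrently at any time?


Check each time point for overlaps:
  t=8: 2 tasks active (T1, T2)
Max concurrent = 2


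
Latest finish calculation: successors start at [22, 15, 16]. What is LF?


LF = min of all successor start times
Successors start at: [22, 15, 16]
LF = min(22, 15, 16)
= 15


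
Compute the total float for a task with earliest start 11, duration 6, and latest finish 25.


EF = ES + duration = 11 + 6 = 17
LS = LF - duration = 25 - 6 = 19
Total Float = LF - EF = 25 - 17
(or LS - ES = 19 - 11)
= 8


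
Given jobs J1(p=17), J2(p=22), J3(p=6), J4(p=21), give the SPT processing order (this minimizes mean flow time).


SPT: sort by shortest processing time
  J3: p=6
  J1: p=17
  J4: p=21
  J2: p=22
Order: J3 → J1 → J4 → J2


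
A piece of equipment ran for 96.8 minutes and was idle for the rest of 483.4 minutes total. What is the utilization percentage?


Utilization = busy / total × 100
= 96.8 / 483.4 × 100
= 20.0%


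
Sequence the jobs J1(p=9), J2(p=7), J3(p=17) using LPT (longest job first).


LPT: sort by longest processing time first
  J3: p=17
  J1: p=9
  J2: p=7
Order: J3 → J1 → J2


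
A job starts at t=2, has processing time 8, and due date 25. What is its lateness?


Completion = 2 + 8 = 10
Lateness = C - d = 10 - 25
= -15


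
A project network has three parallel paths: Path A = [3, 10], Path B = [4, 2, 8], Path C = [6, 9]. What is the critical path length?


Path A: 3 + 10 = 13
Path B: 4 + 2 + 8 = 14
Path C: 6 + 9 = 15
Critical path = longest = max(13, 14, 15)
= 15 (Path C)


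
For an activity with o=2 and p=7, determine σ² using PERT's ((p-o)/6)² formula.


σ² = ((p - o) / 6)² = (p - o)² / 36
= (7 - 2)² / 36
= 5² / 36
= 25 / 36
= 0.6944


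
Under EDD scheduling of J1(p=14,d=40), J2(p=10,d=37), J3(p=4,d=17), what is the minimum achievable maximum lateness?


EDD order: J3 → J2 → J1
Completion and lateness:
  J3: C=4, d=17, L=4-17=-13
  J2: C=14, d=37, L=14-37=-23
  J1: C=28, d=40, L=28-40=-12
Lmax = max(-13, -23, -12)
= -12


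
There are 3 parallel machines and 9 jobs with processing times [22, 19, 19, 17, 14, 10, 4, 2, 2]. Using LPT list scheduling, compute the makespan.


Jobs (LPT sorted): [22, 19, 19, 17, 14, 10, 4, 2, 2]
Machines: 3
  J=22 → Machine 1 (load: 0+22=22)
  J=19 → Machine 2 (load: 0+19=19)
  J=19 → Machine 3 (load: 0+19=19)
  J=17 → Machine 2 (load: 19+17=36)
  J=14 → Machine 3 (load: 19+14=33)
  J=10 → Machine 1 (load: 22+10=32)
  J=4 → Machine 1 (load: 32+4=36)
  J=2 → Machine 3 (load: 33+2=35)
  J=2 → Machine 3 (load: 35+2=37)
Machine loads: [36, 36, 37]
Makespan = max = 37 time units


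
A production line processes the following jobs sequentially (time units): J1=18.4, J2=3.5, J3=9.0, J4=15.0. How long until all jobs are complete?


Sequential makespan: sum all processing times
= 18.4 + 3.5 + 9.0 + 15.0
= 45.9 time units


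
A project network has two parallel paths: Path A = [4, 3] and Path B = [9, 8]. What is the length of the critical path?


Path A: 4 + 3 = 7
Path B: 9 + 8 = 17
Critical path = longest = max(7, 17)
= 17 (Path B)


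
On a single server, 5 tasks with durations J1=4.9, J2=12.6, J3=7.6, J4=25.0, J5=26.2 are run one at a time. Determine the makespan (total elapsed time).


Sequential makespan: sum all processing times
= 4.9 + 12.6 + 7.6 + 25.0 + 26.2
= 76.3 time units


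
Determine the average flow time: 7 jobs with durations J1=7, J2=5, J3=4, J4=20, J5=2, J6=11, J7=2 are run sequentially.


Completion times:
  J1: completes at 7
  J2: completes at 12
  J3: completes at 16
  J4: completes at 36
  J5: completes at 38
  J6: completes at 49
  J7: completes at 51
Sum = 209
Average = 209/7
= 29.86


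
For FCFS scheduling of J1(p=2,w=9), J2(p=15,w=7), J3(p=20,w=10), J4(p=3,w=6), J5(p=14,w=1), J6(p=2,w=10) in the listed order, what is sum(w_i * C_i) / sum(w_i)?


Completion times:
  J1: C=2, w×C=9×2=18
  J2: C=17, w×C=7×17=119
  J3: C=37, w×C=10×37=370
  J4: C=40, w×C=6×40=240
  J5: C=54, w×C=1×54=54
  J6: C=56, w×C=10×56=560
Sum w×C = 1361
Sum w = 43
Weighted avg = 1361/43
= 31.65


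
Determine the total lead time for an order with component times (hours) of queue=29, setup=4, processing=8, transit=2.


Lead time = queue + setup + processing + transit
= 29 + 4 + 8 + 2
= 43 hours


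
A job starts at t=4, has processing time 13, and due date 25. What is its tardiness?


Completion = start + processing = 4 + 13 = 17
Tardiness = max(0, C - d) = max(0, 17 - 25)
= max(0, -8)
= 0


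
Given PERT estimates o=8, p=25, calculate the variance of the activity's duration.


σ² = ((p - o) / 6)² = (p - o)² / 36
= (25 - 8)² / 36
= 17² / 36
= 289 / 36
= 8.0278


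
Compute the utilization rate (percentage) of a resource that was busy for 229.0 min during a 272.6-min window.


Utilization = busy / total × 100
= 229.0 / 272.6 × 100
= 84.0%


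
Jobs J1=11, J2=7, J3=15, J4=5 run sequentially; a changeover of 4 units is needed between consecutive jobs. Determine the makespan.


Makespan = Σ processing + (n-1) × setup
= (11 + 7 + 15 + 5) + (4-1)×4
= 38 + 12
= 50 time units


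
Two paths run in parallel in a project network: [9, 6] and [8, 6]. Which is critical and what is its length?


Path A: 9 + 6 = 15
Path B: 8 + 6 = 14
Critical path = longest = max(15, 14)
= 15 (Path A)


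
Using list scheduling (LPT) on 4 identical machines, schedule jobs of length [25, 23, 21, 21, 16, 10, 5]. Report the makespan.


Jobs (LPT sorted): [25, 23, 21, 21, 16, 10, 5]
Machines: 4
  J=25 → Machine 1 (load: 0+25=25)
  J=23 → Machine 2 (load: 0+23=23)
  J=21 → Machine 3 (load: 0+21=21)
  J=21 → Machine 4 (load: 0+21=21)
  J=16 → Machine 3 (load: 21+16=37)
  J=10 → Machine 4 (load: 21+10=31)
  J=5 → Machine 2 (load: 23+5=28)
Machine loads: [25, 28, 37, 31]
Makespan = max = 37 time units


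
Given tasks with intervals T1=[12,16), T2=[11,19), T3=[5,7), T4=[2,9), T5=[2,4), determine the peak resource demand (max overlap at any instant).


Check each time point for overlaps:
  t=2: 2 tasks active (T4, T5)
Max concurrent = 2


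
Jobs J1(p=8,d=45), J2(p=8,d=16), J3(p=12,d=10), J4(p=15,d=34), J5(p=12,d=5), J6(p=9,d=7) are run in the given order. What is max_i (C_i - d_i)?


Lateness per job (L = C - d):
  J1: C=8, d=45, L=-37
  J2: C=16, d=16, L=0
  J3: C=28, d=10, L=18
  J4: C=43, d=34, L=9
  J5: C=55, d=5, L=50
  J6: C=64, d=7, L=57
Lmax = max(-37, 0, 18, 9, 50, 57)
= 57


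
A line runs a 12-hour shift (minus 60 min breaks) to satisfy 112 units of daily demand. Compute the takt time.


Available = 12×60 - 60 = 660 min
Takt time = 660 / 112
= 5.89 min/unit


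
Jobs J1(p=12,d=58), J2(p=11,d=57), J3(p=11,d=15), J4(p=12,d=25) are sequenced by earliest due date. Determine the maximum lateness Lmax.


EDD order: J3 → J4 → J2 → J1
Completion and lateness:
  J3: C=11, d=15, L=11-15=-4
  J4: C=23, d=25, L=23-25=-2
  J2: C=34, d=57, L=34-57=-23
  J1: C=46, d=58, L=46-58=-12
Lmax = max(-4, -2, -23, -12)
= -2


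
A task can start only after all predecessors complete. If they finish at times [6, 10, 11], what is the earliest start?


ES = max of all predecessor completion times
Predecessors: [6, 10, 11]
ES = max(6, 10, 11)
= 11


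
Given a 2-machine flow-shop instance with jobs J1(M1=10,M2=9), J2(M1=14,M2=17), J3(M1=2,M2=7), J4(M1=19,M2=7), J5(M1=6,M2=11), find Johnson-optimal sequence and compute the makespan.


Johnson's rule:
Group 1 (M1≤M2, sort by M1): ['J3', 'J5', 'J2']
Group 2 (M1>M2, sort desc M2): ['J1', 'J4']
Sequence: J3 → J5 → J2 → J1 → J4
Makespan calculation:
  J3: M1 done=2, M2 done=9
  J5: M1 done=8, M2 done=20
  J2: M1 done=22, M2 done=39
  J1: M1 done=32, M2 done=48
  J4: M1 done=51, M2 done=58
= Sequence: J3 → J5 → J2 → J1 → J4, Makespan: 58


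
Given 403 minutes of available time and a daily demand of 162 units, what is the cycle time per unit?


Cycle time = available time / demand
= 403 / 162
= 2.49 min/unit


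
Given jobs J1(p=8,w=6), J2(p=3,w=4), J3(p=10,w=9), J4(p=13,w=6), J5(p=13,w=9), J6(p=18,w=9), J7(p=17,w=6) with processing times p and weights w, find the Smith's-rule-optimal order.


WSPT (Smith's rule): sort by p/w ascending
  J2: p/w = 3/4 = 0.750
  J3: p/w = 10/9 = 1.111
  J1: p/w = 8/6 = 1.333
  J5: p/w = 13/9 = 1.444
  J6: p/w = 18/9 = 2.000
  J4: p/w = 13/6 = 2.167
  J7: p/w = 17/6 = 2.833
Order: J2 → J3 → J1 → J5 → J6 → J4 → J7


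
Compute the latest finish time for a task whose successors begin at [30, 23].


LF = min of all successor start times
Successors start at: [30, 23]
LF = min(30, 23)
= 23


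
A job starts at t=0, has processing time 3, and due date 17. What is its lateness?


Completion = 0 + 3 = 3
Lateness = C - d = 3 - 17
= -14


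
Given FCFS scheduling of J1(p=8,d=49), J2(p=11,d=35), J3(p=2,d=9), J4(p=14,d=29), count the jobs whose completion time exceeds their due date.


Completion vs due date:
  J1: C=8, d=49 → on time
  J2: C=19, d=35 → on time
  J3: C=21, d=9 → TARDY
  J4: C=35, d=29 → TARDY
Tardy jobs: J3, J4
Count = 2


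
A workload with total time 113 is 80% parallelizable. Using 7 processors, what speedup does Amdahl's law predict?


Amdahl's law: T_p = T × ((1-p) + p/N)
= 113 × ((1-0.8) + 0.8/7)
= 113 × (0.20 + 0.1143)
= 113 × 0.3143
= 35.51
Speedup = 113/35.51
= 3.18×


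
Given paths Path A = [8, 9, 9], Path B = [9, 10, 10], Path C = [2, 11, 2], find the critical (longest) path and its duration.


Path A: 8 + 9 + 9 = 26
Path B: 9 + 10 + 10 = 29
Path C: 2 + 11 + 2 = 15
Critical path = longest = max(26, 29, 15)
= 29 (Path B)


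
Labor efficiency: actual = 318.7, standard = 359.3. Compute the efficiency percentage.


Efficiency = (actual / standard) × 100
= (318.7 / 359.3) × 100
= 88.7%


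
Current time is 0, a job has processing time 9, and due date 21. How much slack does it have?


Slack = due - current_time - processing
= 21 - 0 - 9
= 12


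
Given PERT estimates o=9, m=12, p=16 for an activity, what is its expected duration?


te = (o + 4m + p) / 6
= (9 + 4×12 + 16) / 6
= (9 + 48 + 16) / 6
= 73 / 6
= 12.17


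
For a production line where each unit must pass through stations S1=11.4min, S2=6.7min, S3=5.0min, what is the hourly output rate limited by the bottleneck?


Bottleneck = longest station time
Station times: [11.4, 6.7, 5.0]
Max = 11.4 min
Rate = 60 / 11.4
= 5.26 units/hour (bottleneck: 11.4min)


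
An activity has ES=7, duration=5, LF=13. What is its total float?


EF = ES + duration = 7 + 5 = 12
LS = LF - duration = 13 - 5 = 8
Total Float = LF - EF = 13 - 12
(or LS - ES = 8 - 7)
= 1


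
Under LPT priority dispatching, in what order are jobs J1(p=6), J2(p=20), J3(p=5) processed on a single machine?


LPT: sort by longest processing time first
  J2: p=20
  J1: p=6
  J3: p=5
Order: J2 → J1 → J3


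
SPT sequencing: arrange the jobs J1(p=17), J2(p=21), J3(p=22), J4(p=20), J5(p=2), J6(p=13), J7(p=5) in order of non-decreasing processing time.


SPT: sort by shortest processing time
  J5: p=2
  J7: p=5
  J6: p=13
  J1: p=17
  J4: p=20
  J2: p=21
  J3: p=22
Order: J5 → J7 → J6 → J1 → J4 → J2 → J3


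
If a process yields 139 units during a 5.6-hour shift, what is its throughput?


Throughput = units / time
= 139 / 5.6
= 24.8 units/hour


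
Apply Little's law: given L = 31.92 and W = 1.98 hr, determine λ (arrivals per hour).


Little's law: L = λW → λ = L / W
= 31.92 / 1.98
= 16.12 per hour


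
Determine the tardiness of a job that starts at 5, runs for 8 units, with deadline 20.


Completion = start + processing = 5 + 8 = 13
Tardiness = max(0, C - d) = max(0, 13 - 20)
= max(0, -7)
= 0


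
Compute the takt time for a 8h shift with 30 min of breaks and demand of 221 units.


Available = 8×60 - 30 = 450 min
Takt time = 450 / 221
= 2.04 min/unit


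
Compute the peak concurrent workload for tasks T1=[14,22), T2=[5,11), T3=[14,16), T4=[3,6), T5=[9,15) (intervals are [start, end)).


Check each time point for overlaps:
  t=14: 3 tasks active (T1, T3, T5)
Max concurrent = 3


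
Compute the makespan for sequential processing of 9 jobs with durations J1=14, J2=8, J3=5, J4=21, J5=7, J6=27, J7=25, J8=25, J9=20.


Sequential makespan: sum all processing times
= 14 + 8 + 5 + 21 + 7 + 27 + 25 + 25 + 20
= 152 time units


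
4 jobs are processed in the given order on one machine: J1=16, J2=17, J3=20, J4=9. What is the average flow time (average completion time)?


Completion times:
  J1: completes at 16
  J2: completes at 33
  J3: completes at 53
  J4: completes at 62
Sum = 164
Average = 164/4
= 41.00


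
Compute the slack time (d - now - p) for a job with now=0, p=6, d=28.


Slack = due - current_time - processing
= 28 - 0 - 6
= 22


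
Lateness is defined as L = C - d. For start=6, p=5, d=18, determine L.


Completion = 6 + 5 = 11
Lateness = C - d = 11 - 18
= -7


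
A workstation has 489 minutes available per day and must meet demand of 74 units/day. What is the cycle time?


Cycle time = available time / demand
= 489 / 74
= 6.61 min/unit


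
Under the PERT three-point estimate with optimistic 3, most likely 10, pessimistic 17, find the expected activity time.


te = (o + 4m + p) / 6
= (3 + 4×10 + 17) / 6
= (3 + 40 + 17) / 6
= 60 / 6
= 10.00


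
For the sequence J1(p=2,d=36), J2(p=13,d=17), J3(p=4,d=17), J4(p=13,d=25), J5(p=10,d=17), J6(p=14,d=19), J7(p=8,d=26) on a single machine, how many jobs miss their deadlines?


Completion vs due date:
  J1: C=2, d=36 → on time
  J2: C=15, d=17 → on time
  J3: C=19, d=17 → TARDY
  J4: C=32, d=25 → TARDY
  J5: C=42, d=17 → TARDY
  J6: C=56, d=19 → TARDY
  J7: C=64, d=26 → TARDY
Tardy jobs: J3, J4, J5, J6, J7
Count = 5


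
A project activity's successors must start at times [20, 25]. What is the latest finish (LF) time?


LF = min of all successor start times
Successors start at: [20, 25]
LF = min(20, 25)
= 20


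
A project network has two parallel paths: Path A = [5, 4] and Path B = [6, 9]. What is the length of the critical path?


Path A: 5 + 4 = 9
Path B: 6 + 9 = 15
Critical path = longest = max(9, 15)
= 15 (Path B)


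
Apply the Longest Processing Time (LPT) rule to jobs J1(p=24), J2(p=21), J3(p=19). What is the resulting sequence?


LPT: sort by longest processing time first
  J1: p=24
  J2: p=21
  J3: p=19
Order: J1 → J2 → J3


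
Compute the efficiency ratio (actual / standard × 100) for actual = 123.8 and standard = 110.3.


Efficiency = (actual / standard) × 100
= (123.8 / 110.3) × 100
= 112.2%


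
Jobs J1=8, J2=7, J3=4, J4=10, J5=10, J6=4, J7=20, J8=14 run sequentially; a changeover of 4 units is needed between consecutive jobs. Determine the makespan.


Makespan = Σ processing + (n-1) × setup
= (8 + 7 + 4 + 10 + 10 + 4 + 20 + 14) + (8-1)×4
= 77 + 28
= 105 time units


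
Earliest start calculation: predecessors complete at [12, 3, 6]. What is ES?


ES = max of all predecessor completion times
Predecessors: [12, 3, 6]
ES = max(12, 3, 6)
= 12


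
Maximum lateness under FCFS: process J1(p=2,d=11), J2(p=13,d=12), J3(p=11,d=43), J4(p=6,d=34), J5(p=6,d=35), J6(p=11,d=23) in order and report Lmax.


Lateness per job (L = C - d):
  J1: C=2, d=11, L=-9
  J2: C=15, d=12, L=3
  J3: C=26, d=43, L=-17
  J4: C=32, d=34, L=-2
  J5: C=38, d=35, L=3
  J6: C=49, d=23, L=26
Lmax = max(-9, 3, -17, -2, 3, 26)
= 26


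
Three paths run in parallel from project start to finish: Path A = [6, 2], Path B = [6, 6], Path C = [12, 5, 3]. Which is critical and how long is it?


Path A: 6 + 2 = 8
Path B: 6 + 6 = 12
Path C: 12 + 5 + 3 = 20
Critical path = longest = max(8, 12, 20)
= 20 (Path C)


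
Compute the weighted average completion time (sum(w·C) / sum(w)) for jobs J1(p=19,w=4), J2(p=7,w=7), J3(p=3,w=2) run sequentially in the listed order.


Completion times:
  J1: C=19, w×C=4×19=76
  J2: C=26, w×C=7×26=182
  J3: C=29, w×C=2×29=58
Sum w×C = 316
Sum w = 13
Weighted avg = 316/13
= 24.31


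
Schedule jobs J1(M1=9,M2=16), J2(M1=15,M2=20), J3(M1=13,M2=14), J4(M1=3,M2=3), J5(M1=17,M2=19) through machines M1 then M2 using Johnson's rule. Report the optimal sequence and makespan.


Johnson's rule:
Group 1 (M1≤M2, sort by M1): ['J4', 'J1', 'J3', 'J2', 'J5']
Group 2 (M1>M2, sort desc M2): []
Sequence: J4 → J1 → J3 → J2 → J5
Makespan calculation:
  J4: M1 done=3, M2 done=6
  J1: M1 done=12, M2 done=28
  J3: M1 done=25, M2 done=42
  J2: M1 done=40, M2 done=62
  J5: M1 done=57, M2 done=81
= Sequence: J4 → J1 → J3 → J2 → J5, Makespan: 81


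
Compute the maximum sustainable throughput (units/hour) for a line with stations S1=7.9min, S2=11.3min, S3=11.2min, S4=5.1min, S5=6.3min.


Bottleneck = longest station time
Station times: [7.9, 11.3, 11.2, 5.1, 6.3]
Max = 11.3 min
Rate = 60 / 11.3
= 5.31 units/hour (bottleneck: 11.3min)


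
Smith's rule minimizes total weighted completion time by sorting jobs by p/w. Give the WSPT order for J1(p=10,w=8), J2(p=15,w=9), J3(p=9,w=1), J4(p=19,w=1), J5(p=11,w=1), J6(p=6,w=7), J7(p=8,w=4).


WSPT (Smith's rule): sort by p/w ascending
  J6: p/w = 6/7 = 0.857
  J1: p/w = 10/8 = 1.250
  J2: p/w = 15/9 = 1.667
  J7: p/w = 8/4 = 2.000
  J3: p/w = 9/1 = 9.000
  J5: p/w = 11/1 = 11.000
  J4: p/w = 19/1 = 19.000
Order: J6 → J1 → J2 → J7 → J3 → J5 → J4


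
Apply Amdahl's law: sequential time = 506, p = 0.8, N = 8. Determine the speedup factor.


Amdahl's law: T_p = T × ((1-p) + p/N)
= 506 × ((1-0.8) + 0.8/8)
= 506 × (0.20 + 0.1000)
= 506 × 0.3000
= 151.80
Speedup = 506/151.80
= 3.33×


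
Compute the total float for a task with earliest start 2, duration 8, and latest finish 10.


EF = ES + duration = 2 + 8 = 10
LS = LF - duration = 10 - 8 = 2
Total Float = LF - EF = 10 - 10
(or LS - ES = 2 - 2)
= 0


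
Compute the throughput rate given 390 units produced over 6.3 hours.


Throughput = units / time
= 390 / 6.3
= 61.9 units/hour


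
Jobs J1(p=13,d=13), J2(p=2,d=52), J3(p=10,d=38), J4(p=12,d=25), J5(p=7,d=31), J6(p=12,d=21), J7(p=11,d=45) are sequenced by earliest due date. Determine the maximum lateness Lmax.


EDD order: J1 → J6 → J4 → J5 → J3 → J7 → J2
Completion and lateness:
  J1: C=13, d=13, L=13-13=0
  J6: C=25, d=21, L=25-21=4
  J4: C=37, d=25, L=37-25=12
  J5: C=44, d=31, L=44-31=13
  J3: C=54, d=38, L=54-38=16
  J7: C=65, d=45, L=65-45=20
  J2: C=67, d=52, L=67-52=15
Lmax = max(0, 4, 12, 13, 16, 20, 15)
= 20


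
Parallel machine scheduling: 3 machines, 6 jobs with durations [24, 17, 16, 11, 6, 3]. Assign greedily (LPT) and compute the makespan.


Jobs (LPT sorted): [24, 17, 16, 11, 6, 3]
Machines: 3
  J=24 → Machine 1 (load: 0+24=24)
  J=17 → Machine 2 (load: 0+17=17)
  J=16 → Machine 3 (load: 0+16=16)
  J=11 → Machine 3 (load: 16+11=27)
  J=6 → Machine 2 (load: 17+6=23)
  J=3 → Machine 2 (load: 23+3=26)
Machine loads: [24, 26, 27]
Makespan = max = 27 time units


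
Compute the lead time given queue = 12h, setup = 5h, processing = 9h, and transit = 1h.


Lead time = queue + setup + processing + transit
= 12 + 5 + 9 + 1
= 27 hours


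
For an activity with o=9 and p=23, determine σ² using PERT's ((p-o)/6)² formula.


σ² = ((p - o) / 6)² = (p - o)² / 36
= (23 - 9)² / 36
= 14² / 36
= 196 / 36
= 5.4444


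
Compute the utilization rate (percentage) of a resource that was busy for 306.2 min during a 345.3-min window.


Utilization = busy / total × 100
= 306.2 / 345.3 × 100
= 88.7%


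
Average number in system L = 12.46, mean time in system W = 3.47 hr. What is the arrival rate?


Little's law: L = λW → λ = L / W
= 12.46 / 3.47
= 3.59 per hour


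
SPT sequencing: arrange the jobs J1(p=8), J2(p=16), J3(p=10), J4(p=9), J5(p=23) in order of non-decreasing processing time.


SPT: sort by shortest processing time
  J1: p=8
  J4: p=9
  J3: p=10
  J2: p=16
  J5: p=23
Order: J1 → J4 → J3 → J2 → J5


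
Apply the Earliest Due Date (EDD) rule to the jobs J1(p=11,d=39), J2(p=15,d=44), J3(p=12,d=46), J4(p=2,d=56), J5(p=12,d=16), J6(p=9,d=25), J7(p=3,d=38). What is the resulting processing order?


EDD: sort by earliest due date
  J5: d=16, p=12
  J6: d=25, p=9
  J7: d=38, p=3
  J1: d=39, p=11
  J2: d=44, p=15
  J3: d=46, p=12
  J4: d=56, p=2
Order: J5 → J6 → J7 → J1 → J2 → J3 → J4


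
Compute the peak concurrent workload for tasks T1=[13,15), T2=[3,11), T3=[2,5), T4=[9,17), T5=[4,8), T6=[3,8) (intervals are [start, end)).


Check each time point for overlaps:
  t=4: 4 tasks active (T2, T3, T5, T6)
Max concurrent = 4


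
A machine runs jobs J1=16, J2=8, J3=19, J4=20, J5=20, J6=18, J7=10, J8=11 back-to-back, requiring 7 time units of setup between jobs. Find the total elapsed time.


Makespan = Σ processing + (n-1) × setup
= (16 + 8 + 19 + 20 + 20 + 18 + 10 + 11) + (8-1)×7
= 122 + 49
= 171 time units


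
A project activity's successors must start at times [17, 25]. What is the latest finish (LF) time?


LF = min of all successor start times
Successors start at: [17, 25]
LF = min(17, 25)
= 17


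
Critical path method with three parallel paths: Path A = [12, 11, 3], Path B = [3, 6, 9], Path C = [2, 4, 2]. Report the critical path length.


Path A: 12 + 11 + 3 = 26
Path B: 3 + 6 + 9 = 18
Path C: 2 + 4 + 2 = 8
Critical path = longest = max(26, 18, 8)
= 26 (Path A)


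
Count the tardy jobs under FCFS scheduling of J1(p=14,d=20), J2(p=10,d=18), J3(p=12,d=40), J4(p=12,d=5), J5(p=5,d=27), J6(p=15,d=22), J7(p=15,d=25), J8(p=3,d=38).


Completion vs due date:
  J1: C=14, d=20 → on time
  J2: C=24, d=18 → TARDY
  J3: C=36, d=40 → on time
  J4: C=48, d=5 → TARDY
  J5: C=53, d=27 → TARDY
  J6: C=68, d=22 → TARDY
  J7: C=83, d=25 → TARDY
  J8: C=86, d=38 → TARDY
Tardy jobs: J2, J4, J5, J6, J7, J8
Count = 6


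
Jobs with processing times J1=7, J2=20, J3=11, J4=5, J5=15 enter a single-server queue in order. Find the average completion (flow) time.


Completion times:
  J1: completes at 7
  J2: completes at 27
  J3: completes at 38
  J4: completes at 43
  J5: completes at 58
Sum = 173
Average = 173/5
= 34.60
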